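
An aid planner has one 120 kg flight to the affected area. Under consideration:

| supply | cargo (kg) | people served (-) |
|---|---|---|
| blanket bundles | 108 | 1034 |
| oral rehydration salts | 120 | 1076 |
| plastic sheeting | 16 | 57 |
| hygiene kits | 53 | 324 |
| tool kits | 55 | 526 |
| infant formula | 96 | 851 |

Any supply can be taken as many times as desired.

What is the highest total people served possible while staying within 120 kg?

1076

The ratio heuristic lands on blanket bundles (1034) but leaves 12 kg idle.
The 108 kg tied up in blanket bundles is better spent on oral rehydration salts — total rises to 1076 (120 kg).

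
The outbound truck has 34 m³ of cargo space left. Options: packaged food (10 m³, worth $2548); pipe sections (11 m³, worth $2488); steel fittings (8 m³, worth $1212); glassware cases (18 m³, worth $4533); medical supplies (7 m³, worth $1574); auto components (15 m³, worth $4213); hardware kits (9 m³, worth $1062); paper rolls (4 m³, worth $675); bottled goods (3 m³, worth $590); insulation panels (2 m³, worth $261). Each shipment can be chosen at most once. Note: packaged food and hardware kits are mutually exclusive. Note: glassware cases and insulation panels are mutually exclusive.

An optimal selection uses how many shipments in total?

2

The maximum revenue within 34 m³ is 8746.
glassware cases + auto components hits 8746 at 33 m³.
Any selection reaching 8746 contains exactly 2 shipments.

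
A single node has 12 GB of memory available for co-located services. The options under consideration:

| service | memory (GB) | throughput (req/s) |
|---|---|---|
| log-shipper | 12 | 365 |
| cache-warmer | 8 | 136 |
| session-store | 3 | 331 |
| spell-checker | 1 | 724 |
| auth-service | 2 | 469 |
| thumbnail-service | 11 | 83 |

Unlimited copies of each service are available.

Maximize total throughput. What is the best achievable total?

8688

By throughput per GB: spell-checker 724.00, auth-service 234.50, session-store 110.33, log-shipper 30.42 lead.
Best packing: 12×spell-checker — 12 GB, 8688 total.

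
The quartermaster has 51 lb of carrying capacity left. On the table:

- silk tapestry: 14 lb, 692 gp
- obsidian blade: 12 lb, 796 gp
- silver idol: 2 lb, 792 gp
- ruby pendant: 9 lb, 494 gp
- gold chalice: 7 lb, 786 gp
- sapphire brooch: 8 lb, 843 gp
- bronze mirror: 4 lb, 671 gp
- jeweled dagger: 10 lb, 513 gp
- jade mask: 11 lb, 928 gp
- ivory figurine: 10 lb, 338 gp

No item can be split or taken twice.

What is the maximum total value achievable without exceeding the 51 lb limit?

Ranking by ratio (value/lb): silver idol 396.00, bronze mirror 167.75, gold chalice 112.29.
Taking the top-ratio items first gives obsidian blade + silver idol + gold chalice + sapphire brooch + bronze mirror + jade mask for 4816 (44 lb).
Replace obsidian blade with ruby pendant + jeweled dagger: the trade gains 211 net, giving 5027 at 51 lb.

5027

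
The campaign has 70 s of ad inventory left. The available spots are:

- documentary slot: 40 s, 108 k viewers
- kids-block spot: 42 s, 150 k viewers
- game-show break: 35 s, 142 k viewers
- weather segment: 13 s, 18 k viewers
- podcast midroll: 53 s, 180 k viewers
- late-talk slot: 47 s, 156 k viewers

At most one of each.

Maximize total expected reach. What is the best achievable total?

By expected reach per s: game-show break 4.06, kids-block spot 3.57, podcast midroll 3.40 lead.
Filling by ratio: game-show break + weather segment for 160, with 22 s left unused.
Dropping game-show break frees 35 s; slotting in podcast midroll (53 s) lifts the total to 198 at 66 s.
That's the maximum — no swap from here does better than 198.

198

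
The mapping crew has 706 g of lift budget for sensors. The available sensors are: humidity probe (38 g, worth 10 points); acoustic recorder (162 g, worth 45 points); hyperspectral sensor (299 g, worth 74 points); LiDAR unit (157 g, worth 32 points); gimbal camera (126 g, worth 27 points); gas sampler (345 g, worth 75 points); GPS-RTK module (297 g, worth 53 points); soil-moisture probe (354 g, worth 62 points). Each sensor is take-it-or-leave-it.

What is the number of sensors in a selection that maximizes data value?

4

The maximum data value within 706 g is 162.
One optimal bundle: humidity probe + acoustic recorder + LiDAR unit + gas sampler (702 g).
Every optimal selection uses 4 sensors.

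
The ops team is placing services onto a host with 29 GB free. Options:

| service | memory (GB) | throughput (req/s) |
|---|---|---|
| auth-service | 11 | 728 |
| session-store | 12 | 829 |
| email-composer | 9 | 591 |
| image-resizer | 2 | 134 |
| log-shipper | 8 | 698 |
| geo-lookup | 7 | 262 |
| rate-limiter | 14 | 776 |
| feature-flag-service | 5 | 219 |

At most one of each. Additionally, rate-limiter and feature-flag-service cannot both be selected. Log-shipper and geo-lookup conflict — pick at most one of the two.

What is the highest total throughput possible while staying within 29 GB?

2118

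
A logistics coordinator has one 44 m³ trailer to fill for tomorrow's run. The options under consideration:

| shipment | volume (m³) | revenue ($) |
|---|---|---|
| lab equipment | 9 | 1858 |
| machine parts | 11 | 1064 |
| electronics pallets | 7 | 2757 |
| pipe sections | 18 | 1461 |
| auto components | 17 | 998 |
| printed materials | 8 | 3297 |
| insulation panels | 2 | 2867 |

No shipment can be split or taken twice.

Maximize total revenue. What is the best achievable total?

12240

Density check — insulation panels 1433.50, printed materials 412.12, electronics pallets 393.86 are the best per m³.
Taking the top-ratio shipments first gives lab equipment + machine parts + electronics pallets + printed materials + insulation panels for 11843 (37 m³).
The 11 m³ tied up in machine parts is better spent on pipe sections — total rises to 12240 (44 m³).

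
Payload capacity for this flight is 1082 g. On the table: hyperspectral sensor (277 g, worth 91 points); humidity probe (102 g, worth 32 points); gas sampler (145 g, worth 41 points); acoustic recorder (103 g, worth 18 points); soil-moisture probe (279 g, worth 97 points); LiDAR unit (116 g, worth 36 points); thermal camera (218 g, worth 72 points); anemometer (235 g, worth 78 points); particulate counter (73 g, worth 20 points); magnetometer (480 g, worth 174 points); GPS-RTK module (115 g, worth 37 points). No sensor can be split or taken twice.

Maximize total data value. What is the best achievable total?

375

Ranking by ratio (data value/g): magnetometer 0.36, soil-moisture probe 0.35, anemometer 0.33, thermal camera 0.33.
Taking the top-ratio sensors first gives soil-moisture probe + anemometer + particulate counter + magnetometer for 369 (1067 g).
The 308 g tied up in anemometer and particulate counter is better spent on humidity probe + thermal camera — total rises to 375 (1079 g).
The closest alternative, hyperspectral sensor + humidity probe + thermal camera + magnetometer, reaches only 369.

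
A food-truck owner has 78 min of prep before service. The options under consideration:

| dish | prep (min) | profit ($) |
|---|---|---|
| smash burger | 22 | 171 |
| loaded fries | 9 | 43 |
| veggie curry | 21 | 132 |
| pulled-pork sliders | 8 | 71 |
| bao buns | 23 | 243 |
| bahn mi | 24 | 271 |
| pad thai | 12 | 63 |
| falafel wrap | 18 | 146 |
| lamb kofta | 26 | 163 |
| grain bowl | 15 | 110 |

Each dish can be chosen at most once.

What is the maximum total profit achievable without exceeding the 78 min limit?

756

The ratio heuristic lands on pulled-pork sliders + bao buns + bahn mi + falafel wrap (731) but leaves 5 min idle.
Dropping falafel wrap frees 18 min; slotting in smash burger (22 min) lifts the total to 756 at 77 min.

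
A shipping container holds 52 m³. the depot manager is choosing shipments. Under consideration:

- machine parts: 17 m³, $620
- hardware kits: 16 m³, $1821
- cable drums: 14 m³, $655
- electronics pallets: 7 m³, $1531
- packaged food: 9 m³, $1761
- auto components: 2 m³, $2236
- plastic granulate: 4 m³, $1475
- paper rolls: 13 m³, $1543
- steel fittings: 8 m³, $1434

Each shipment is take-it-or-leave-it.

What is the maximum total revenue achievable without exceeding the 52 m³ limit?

10367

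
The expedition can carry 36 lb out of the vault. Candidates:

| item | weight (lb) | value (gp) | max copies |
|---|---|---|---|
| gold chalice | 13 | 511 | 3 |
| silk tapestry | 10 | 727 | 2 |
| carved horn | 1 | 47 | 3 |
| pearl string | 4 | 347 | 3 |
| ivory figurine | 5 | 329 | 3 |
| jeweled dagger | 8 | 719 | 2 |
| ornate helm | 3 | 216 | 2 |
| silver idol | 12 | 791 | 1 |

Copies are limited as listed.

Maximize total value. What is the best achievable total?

Ranking by ratio (value/lb): jeweled dagger 89.88, pearl string 86.75, silk tapestry 72.70, ornate helm 72.00.
Greedy by ratio would take 2×carved horn + 3×pearl string + 2×jeweled dagger + 2×ornate helm: 36 lb used, total 3005.
The 5 lb tied up in 2×carved horn and ornate helm is better spent on ivory figurine — total rises to 3024 (36 lb).
Every other selection either busts 36 lb or exceeds an availability limit or fails to beat 3024.

3024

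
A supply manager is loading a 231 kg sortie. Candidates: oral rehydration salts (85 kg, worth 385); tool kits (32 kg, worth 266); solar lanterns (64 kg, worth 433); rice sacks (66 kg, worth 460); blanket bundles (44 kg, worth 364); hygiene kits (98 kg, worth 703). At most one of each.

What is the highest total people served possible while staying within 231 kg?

Taking the top-ratio supplies first gives tool kits + blanket bundles + hygiene kits for 1333 (174 kg).
The 76 kg tied up in tool kits and blanket bundles is better spent on solar lanterns + rice sacks — total rises to 1596 (228 kg).
No other feasible combination exceeds 1596.

1596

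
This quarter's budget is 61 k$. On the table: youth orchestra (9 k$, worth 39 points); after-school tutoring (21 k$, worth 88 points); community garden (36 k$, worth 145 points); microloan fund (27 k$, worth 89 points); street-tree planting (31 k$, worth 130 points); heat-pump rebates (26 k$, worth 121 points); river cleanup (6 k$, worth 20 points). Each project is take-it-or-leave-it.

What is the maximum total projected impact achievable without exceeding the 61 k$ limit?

257

Density check — heat-pump rebates 4.65, youth orchestra 4.33, street-tree planting 4.19, after-school tutoring 4.19 are the best per k$.
Filling by ratio: youth orchestra + after-school tutoring + heat-pump rebates for 248, with 5 k$ left unused.
Replace heat-pump rebates with street-tree planting: the trade gains 9 net, giving 257 at 61 k$.
The closest alternative, street-tree planting + heat-pump rebates, reaches only 251.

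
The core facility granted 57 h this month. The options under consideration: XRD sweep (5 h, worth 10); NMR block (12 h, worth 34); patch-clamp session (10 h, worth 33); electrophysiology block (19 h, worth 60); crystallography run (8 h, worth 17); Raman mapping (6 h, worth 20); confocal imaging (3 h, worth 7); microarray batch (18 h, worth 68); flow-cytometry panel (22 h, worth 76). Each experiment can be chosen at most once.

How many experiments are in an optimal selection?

4

Best achievable expected citations is 197.
One optimal bundle: patch-clamp session + Raman mapping + microarray batch + flow-cytometry panel (56 h).
All optima have 4 experiments.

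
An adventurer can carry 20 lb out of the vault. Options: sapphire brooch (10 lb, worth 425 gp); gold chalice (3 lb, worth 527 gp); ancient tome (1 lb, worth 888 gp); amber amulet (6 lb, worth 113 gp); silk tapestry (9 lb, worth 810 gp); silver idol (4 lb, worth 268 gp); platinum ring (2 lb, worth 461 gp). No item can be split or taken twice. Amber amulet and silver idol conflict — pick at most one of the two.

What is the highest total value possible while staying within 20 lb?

Taking gold chalice + ancient tome + silk tapestry + silver idol + platinum ring: 19 lb used, 2954 in value.
The closest alternative, gold chalice + ancient tome + silk tapestry + platinum ring, reaches only 2686.

2954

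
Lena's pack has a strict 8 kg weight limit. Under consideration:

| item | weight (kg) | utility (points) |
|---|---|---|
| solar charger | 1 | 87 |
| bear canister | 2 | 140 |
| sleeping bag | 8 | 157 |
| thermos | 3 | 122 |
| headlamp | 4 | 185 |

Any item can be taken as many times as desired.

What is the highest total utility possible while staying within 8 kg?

The ratio ordering already packs tightly: 8×solar charger, 8 kg, 696.
That's the maximum — no swap from here does better than 696.

696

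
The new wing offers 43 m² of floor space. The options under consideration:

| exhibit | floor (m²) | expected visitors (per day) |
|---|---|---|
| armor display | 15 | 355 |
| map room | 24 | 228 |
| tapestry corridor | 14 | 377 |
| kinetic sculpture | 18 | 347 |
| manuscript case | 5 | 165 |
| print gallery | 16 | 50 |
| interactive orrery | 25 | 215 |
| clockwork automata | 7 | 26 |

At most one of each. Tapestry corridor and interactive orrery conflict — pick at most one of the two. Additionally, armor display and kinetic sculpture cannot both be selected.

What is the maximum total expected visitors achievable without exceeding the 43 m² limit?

923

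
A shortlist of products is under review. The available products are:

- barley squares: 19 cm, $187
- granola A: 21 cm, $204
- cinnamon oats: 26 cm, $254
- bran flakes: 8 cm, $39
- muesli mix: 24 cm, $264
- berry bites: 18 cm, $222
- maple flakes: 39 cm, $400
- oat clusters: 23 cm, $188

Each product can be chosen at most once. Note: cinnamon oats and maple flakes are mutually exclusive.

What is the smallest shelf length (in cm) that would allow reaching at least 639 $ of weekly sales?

61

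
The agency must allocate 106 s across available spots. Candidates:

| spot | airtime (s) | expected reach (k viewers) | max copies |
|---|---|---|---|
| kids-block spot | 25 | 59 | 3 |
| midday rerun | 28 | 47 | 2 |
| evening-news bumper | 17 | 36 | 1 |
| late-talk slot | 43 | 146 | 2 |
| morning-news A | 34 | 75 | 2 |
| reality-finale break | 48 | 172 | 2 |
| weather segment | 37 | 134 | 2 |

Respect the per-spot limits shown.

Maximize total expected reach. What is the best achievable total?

By expected reach per s: weather segment 3.62, reality-finale break 3.58, late-talk slot 3.40 lead.
Taking the top-ratio spots first gives kids-block spot + 2×weather segment for 327 (99 s).
Replace kids-block spot and 2×weather segment with 2×reality-finale break: the trade gains 17 net, giving 344 at 96 s.

344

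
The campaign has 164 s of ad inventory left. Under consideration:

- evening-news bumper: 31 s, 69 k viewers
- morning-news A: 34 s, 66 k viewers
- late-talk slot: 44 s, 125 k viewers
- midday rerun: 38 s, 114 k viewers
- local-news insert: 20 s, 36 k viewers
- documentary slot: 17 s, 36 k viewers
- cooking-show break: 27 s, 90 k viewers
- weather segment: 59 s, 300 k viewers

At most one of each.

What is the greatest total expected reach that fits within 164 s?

584

By expected reach per s: weather segment 5.08, cooking-show break 3.33, midday rerun 3.00, late-talk slot 2.84 lead.
Taking the top-ratio spots first gives evening-news bumper + midday rerun + cooking-show break + weather segment for 573 (155 s).
The 38 s tied up in midday rerun is better spent on late-talk slot — total rises to 584 (161 s).
Next best is morning-news A + late-talk slot + cooking-show break + weather segment at 581 (164 s) — short by 3.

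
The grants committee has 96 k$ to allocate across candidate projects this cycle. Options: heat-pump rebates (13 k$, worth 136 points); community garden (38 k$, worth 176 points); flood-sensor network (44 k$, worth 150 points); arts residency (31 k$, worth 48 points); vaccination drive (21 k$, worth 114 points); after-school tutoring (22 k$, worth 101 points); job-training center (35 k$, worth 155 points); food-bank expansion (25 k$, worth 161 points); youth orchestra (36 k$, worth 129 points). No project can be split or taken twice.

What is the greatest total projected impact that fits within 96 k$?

566

Density check — heat-pump rebates 10.46, food-bank expansion 6.44, vaccination drive 5.43, community garden 4.63 are the best per k$.
The ratio heuristic lands on heat-pump rebates + vaccination drive + after-school tutoring + food-bank expansion (512) but leaves 15 k$ idle.
Replace after-school tutoring with job-training center: the trade gains 54 net, giving 566 at 94 k$.
An exhaustive check of the 512 subsets confirms 566.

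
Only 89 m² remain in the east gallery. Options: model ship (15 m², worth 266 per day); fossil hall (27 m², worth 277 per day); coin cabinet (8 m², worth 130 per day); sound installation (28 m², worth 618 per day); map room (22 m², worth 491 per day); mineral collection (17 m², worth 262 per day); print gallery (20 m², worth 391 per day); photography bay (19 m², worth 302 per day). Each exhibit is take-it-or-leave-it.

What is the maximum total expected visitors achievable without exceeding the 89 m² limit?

1802

A density-first pass picks model ship + sound installation + map room + print gallery — 1766 at 85 m².
Dropping model ship frees 15 m²; slotting in photography bay (19 m²) lifts the total to 1802 at 89 m².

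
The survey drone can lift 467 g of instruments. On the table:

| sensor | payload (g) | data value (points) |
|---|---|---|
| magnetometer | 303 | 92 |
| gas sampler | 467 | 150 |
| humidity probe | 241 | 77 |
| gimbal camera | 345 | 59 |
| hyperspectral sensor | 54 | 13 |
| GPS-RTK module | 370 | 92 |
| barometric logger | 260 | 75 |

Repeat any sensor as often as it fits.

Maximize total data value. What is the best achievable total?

150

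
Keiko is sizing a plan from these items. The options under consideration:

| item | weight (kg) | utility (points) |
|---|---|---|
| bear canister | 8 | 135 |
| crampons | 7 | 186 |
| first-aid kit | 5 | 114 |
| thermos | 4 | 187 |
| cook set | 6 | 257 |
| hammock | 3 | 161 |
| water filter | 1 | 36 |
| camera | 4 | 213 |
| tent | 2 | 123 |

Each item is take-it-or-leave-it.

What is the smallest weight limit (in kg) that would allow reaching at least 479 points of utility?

Look for the lowest-weight combination reaching 479.
hammock + camera + tent: 497 utility at 9 kg.
No combination under 9 kg hits 479.

9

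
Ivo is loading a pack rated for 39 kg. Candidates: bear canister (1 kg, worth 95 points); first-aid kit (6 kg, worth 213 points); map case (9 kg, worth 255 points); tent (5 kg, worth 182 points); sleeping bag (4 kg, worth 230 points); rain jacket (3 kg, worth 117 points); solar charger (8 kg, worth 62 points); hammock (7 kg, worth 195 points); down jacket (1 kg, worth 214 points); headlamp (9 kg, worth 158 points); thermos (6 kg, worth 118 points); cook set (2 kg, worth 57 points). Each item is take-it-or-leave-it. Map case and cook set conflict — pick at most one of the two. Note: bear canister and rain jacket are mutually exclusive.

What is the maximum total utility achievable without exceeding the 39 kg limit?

1502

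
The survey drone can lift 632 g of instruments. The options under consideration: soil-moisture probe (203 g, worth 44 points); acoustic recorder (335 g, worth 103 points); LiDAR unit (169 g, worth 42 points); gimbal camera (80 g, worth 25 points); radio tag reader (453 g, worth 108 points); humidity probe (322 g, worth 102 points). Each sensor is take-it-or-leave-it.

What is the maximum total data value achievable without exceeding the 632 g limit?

172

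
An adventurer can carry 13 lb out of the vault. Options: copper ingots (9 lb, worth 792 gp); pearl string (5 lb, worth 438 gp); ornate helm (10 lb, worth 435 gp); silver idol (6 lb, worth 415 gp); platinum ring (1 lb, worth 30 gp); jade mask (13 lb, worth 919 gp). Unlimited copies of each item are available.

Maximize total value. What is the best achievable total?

966

A density-first pass picks copper ingots + 4×platinum ring — 912 at 13 lb.
The 10 lb tied up in copper ingots and platinum ring is better spent on 2×pearl string — total rises to 966 (13 lb).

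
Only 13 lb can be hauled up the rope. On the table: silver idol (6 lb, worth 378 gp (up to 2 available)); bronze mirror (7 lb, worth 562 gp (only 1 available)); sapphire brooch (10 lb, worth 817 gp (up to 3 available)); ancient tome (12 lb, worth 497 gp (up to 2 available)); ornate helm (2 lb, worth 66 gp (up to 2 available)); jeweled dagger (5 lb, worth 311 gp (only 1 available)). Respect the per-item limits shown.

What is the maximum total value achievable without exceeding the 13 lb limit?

940

A density-first pass picks sapphire brooch + ornate helm — 883 at 12 lb.
Replace sapphire brooch and ornate helm with silver idol + bronze mirror: the trade gains 57 net, giving 940 at 13 lb.
That's the maximum — no swap from here does better than 940.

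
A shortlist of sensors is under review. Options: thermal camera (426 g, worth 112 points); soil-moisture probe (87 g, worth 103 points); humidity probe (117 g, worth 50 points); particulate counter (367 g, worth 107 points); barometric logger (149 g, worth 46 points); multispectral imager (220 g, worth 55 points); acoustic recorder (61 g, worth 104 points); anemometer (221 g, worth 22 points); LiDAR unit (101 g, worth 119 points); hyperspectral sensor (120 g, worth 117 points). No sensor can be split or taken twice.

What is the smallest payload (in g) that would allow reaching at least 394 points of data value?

Need the lightest bundle worth ≥ 394.
soil-moisture probe + acoustic recorder + LiDAR unit + hyperspectral sensor reaches 443 using 369 g.
Below 369 g the best achievable stays under 394.

369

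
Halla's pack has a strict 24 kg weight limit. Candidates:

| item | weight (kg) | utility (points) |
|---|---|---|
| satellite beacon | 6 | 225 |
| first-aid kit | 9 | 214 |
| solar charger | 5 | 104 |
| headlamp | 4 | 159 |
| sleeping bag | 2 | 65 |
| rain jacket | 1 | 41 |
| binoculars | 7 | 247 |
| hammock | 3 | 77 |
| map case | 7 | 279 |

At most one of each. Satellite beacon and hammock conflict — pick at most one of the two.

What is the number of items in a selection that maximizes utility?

Best achievable utility is 910.
For example satellite beacon + headlamp + binoculars + map case achieves it, using 24 kg.
Any selection reaching 910 contains exactly 4 items.

4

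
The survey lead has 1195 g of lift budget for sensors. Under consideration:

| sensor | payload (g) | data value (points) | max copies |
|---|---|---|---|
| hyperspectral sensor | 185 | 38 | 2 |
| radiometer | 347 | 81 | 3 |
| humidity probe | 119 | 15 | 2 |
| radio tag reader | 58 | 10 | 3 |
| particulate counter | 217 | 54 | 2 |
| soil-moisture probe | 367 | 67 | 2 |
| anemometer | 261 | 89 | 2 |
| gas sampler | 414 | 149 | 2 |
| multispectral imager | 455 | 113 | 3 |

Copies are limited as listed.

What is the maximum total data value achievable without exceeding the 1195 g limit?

Taking radio tag reader + anemometer + 2×gas sampler: 1147 g used, 397 in data value.
No other feasible combination exceeds 397.

397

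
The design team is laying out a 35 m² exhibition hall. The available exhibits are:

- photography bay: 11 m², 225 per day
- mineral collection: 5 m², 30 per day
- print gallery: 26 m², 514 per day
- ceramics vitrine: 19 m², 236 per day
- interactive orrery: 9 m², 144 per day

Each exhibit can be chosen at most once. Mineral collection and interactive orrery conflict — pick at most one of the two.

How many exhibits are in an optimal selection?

2

Optimal total is 658.
One optimal bundle: print gallery + interactive orrery (35 m²).
Any selection reaching 658 contains exactly 2 exhibits.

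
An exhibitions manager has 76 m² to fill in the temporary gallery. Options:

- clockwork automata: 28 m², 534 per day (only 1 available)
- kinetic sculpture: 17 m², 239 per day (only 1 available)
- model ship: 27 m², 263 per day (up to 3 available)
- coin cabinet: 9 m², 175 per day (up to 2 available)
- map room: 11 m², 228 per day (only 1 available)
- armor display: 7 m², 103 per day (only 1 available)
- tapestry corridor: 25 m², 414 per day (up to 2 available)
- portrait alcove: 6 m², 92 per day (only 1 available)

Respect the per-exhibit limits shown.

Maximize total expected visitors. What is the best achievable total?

The ratio heuristic lands on clockwork automata + 2×coin cabinet + map room + armor display + portrait alcove (1307) but leaves 6 m² idle.
Dropping coin cabinet and armor display and portrait alcove frees 22 m²; slotting in tapestry corridor (25 m²) lifts the total to 1351 at 73 m².

1351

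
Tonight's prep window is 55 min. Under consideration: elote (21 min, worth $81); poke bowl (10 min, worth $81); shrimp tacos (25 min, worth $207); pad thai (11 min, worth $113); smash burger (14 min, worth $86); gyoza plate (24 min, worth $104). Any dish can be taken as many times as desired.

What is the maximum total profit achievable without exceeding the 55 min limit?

Ranking by ratio (profit/min): pad thai 10.27, shrimp tacos 8.28, poke bowl 8.10.
5×pad thai uses 55 of the 55 min and totals 565.
Every other selection either busts 55 min or fails to beat 565.

565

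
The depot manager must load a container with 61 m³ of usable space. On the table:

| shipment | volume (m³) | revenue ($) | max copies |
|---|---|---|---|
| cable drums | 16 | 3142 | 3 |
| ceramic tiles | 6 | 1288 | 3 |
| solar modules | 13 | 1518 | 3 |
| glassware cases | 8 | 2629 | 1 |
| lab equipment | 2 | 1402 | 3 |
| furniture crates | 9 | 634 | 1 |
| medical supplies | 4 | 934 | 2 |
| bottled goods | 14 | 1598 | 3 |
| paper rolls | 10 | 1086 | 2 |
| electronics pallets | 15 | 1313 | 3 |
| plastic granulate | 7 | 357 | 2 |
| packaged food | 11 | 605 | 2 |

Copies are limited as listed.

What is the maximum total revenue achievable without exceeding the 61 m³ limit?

Density check — lab equipment 701.00, glassware cases 328.62, medical supplies 233.50, ceramic tiles 214.67 are the best per m³.
Filling by ratio: cable drums + 3×ceramic tiles + glassware cases + 3×lab equipment + 2×medical supplies for 15709, with 5 m³ left unused.
The 12 m³ tied up in 2×ceramic tiles is better spent on cable drums — total rises to 16275 (60 m³).
Nothing else within 61 m³ beats 16275.

16275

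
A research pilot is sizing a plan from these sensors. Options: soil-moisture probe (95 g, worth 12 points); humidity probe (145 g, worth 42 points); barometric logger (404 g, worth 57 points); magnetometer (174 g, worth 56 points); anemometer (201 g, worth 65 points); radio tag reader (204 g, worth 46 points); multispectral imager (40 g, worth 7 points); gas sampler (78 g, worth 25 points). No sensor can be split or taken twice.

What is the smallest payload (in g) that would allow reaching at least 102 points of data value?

Look for the lowest-payload combination reaching 102.
humidity probe + anemometer reaches 107 using 346 g.
Any bundle with less than 346 g falls short of 102.

346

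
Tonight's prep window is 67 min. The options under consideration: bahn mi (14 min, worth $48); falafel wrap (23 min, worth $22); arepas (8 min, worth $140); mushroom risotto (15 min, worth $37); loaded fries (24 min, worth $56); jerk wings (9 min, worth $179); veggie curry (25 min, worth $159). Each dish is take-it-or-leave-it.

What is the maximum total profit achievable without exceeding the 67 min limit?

Ranking by ratio (profit/min): jerk wings 19.89, arepas 17.50, veggie curry 6.36, bahn mi 3.43.
A density-first pass picks bahn mi + arepas + jerk wings + veggie curry — 526 at 56 min.
Replace bahn mi with loaded fries: the trade gains 8 net, giving 534 at 66 min.

534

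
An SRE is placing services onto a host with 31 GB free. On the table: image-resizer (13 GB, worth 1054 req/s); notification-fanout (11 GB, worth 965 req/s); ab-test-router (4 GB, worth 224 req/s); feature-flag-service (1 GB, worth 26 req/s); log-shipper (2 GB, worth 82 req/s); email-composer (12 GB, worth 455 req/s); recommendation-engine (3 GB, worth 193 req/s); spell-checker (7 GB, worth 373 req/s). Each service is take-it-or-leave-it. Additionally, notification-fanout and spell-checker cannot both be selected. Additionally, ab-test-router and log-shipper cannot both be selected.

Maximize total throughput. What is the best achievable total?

2436

Ranking by ratio (throughput/GB): notification-fanout 87.73, image-resizer 81.08, recommendation-engine 64.33.
The ratio ordering already packs tightly: image-resizer + notification-fanout + ab-test-router + recommendation-engine, 31 GB, 2436.
Runner-up image-resizer + notification-fanout + feature-flag-service + log-shipper + recommendation-engine tops out at 2320.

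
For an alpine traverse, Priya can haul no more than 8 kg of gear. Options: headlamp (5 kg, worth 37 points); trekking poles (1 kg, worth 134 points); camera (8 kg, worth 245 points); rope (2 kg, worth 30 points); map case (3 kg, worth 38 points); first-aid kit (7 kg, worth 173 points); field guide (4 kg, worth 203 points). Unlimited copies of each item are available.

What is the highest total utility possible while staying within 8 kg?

Taking 8×trekking poles: 8 kg used, 1072 in utility.
That's the maximum — no swap from here does better than 1072.

1072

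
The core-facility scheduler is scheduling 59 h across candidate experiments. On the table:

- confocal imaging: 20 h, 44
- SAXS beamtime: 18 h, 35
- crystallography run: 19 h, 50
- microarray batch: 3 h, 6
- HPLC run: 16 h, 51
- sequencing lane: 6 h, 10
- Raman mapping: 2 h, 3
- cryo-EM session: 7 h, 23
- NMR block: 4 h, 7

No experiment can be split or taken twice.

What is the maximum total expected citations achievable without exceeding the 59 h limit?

By expected citations per h: cryo-EM session 3.29, HPLC run 3.19, crystallography run 2.63, confocal imaging 2.20 lead.
A density-first pass picks crystallography run + microarray batch + HPLC run + sequencing lane + Raman mapping + cryo-EM session + NMR block — 150 at 57 h.
Using the slack differently, confocal imaging + crystallography run + HPLC run + NMR block comes to 152 at 59 h.
Nothing else within 59 h beats 152.

152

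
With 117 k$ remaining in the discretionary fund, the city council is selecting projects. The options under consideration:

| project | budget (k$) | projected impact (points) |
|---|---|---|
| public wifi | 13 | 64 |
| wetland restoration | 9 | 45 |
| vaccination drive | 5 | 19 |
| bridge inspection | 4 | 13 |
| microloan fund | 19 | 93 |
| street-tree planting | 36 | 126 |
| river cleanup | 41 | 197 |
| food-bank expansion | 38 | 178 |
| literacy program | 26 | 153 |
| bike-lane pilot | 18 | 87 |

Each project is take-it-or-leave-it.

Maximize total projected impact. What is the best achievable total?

Greedy by ratio would take public wifi + wetland restoration + vaccination drive + bridge inspection + microloan fund + literacy program + bike-lane pilot: 94 k$ used, total 474.
The 18 k$ tied up in wetland restoration and vaccination drive and bridge inspection is better spent on river cleanup — total rises to 594 (117 k$).

594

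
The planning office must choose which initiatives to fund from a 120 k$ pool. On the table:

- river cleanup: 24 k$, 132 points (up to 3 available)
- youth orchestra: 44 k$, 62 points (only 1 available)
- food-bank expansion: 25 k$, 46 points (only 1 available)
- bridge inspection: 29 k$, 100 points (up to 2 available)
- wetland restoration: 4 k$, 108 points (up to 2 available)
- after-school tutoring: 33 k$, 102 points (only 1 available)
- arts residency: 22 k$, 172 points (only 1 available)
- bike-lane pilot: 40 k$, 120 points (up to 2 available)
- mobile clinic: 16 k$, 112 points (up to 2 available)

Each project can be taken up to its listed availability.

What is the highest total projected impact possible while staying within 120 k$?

896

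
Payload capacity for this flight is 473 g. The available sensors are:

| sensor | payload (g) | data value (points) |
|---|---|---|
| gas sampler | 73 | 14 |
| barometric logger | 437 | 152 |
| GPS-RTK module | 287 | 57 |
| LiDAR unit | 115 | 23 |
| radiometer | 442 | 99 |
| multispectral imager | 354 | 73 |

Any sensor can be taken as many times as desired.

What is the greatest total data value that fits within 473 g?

Taking barometric logger: 437 g used, 152 in data value.
The spare 36 g is too small for any remaining sensor, and no exchange beats 152.

152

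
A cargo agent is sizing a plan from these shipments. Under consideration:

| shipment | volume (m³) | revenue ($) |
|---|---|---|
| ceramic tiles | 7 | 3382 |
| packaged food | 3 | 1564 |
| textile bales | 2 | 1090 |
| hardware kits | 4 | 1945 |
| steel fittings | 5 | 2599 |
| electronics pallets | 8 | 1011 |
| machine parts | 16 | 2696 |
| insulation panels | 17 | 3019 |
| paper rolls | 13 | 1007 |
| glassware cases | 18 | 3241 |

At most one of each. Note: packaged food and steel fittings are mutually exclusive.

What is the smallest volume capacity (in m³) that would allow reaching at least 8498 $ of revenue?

Minimise m³ subject to total revenue ≥ 8498.
Taking ceramic tiles + textile bales + hardware kits + steel fittings gives 9016 (≥ 8498) for 18 m³.
No combination under 18 m³ hits 8498.

18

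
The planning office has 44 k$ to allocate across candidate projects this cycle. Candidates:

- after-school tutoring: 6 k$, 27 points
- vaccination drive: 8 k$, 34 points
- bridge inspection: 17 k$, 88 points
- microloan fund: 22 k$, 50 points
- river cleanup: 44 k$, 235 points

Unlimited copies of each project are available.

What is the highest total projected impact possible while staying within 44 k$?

235

Ranking by ratio (projected impact/k$): river cleanup 5.34, bridge inspection 5.18, after-school tutoring 4.50.
Taking river cleanup: 44 k$ used, 235 in projected impact.
Nothing else within 44 k$ beats 235.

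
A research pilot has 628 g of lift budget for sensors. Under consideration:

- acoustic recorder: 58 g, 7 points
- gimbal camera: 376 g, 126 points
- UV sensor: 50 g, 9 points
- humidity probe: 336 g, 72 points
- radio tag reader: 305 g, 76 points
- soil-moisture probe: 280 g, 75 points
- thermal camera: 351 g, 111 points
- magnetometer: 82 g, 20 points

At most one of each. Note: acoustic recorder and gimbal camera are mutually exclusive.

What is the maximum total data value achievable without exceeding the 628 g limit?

155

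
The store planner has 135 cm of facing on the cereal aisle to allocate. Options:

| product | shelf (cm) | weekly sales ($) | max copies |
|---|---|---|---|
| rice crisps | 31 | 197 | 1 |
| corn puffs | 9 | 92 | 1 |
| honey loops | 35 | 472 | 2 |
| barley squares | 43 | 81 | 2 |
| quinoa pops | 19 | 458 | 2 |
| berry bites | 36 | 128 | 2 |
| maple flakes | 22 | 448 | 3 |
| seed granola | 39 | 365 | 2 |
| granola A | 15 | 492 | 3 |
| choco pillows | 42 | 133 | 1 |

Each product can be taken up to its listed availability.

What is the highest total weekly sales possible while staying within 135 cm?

3288

Best packing: 2×quinoa pops + 2×maple flakes + 3×granola A — 127 cm, 3288 total.
No other feasible combination exceeds 3288.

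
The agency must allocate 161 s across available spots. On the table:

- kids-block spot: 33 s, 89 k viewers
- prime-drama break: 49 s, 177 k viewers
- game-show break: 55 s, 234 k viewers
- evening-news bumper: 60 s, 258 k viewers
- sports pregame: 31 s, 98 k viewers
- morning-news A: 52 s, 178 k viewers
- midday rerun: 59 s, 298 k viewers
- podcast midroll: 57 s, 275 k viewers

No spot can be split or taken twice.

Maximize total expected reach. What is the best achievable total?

Taking the top-ratio spots first gives sports pregame + midday rerun + podcast midroll for 671 (147 s).
Replace sports pregame and midday rerun with prime-drama break + game-show break: the trade gains 15 net, giving 686 at 161 s.

686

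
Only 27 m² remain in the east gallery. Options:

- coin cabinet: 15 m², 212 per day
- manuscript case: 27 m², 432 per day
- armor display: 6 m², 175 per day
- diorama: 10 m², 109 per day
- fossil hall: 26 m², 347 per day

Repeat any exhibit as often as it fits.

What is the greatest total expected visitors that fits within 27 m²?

700

Taking 4×armor display: 24 m² used, 700 in expected visitors.
The spare 3 m² is too small for any remaining exhibit, and no exchange beats 700.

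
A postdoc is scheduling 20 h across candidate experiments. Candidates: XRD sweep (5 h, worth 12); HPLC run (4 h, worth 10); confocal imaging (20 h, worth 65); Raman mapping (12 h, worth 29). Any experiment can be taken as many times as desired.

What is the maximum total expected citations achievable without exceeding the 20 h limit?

65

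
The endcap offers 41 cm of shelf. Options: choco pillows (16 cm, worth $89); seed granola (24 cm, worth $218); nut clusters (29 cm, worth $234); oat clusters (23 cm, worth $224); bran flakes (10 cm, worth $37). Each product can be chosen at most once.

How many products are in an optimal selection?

2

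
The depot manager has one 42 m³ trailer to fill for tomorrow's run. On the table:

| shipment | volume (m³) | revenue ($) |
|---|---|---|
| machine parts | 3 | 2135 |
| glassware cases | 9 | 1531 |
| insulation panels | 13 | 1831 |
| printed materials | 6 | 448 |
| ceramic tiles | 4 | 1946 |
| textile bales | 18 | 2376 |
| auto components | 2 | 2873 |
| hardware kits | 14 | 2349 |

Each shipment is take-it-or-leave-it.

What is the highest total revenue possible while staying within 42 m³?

11679

Filling by ratio: machine parts + glassware cases + printed materials + ceramic tiles + auto components + hardware kits for 11282, with 4 m³ left unused.
Replace glassware cases and printed materials with textile bales: the trade gains 397 net, giving 11679 at 41 m³.
Nothing else within 42 m³ beats 11679.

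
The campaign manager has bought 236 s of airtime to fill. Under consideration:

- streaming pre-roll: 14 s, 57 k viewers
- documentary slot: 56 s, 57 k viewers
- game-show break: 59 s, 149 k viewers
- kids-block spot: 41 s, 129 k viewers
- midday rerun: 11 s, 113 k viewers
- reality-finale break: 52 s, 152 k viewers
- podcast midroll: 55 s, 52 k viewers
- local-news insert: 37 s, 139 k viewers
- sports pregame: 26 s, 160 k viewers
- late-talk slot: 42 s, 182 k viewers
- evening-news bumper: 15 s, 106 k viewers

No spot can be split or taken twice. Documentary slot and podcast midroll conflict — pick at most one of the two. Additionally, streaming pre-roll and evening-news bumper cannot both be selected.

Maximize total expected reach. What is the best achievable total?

981

Best packing: kids-block spot + midday rerun + reality-finale break + local-news insert + sports pregame + late-talk slot + evening-news bumper — 224 s, 981 total.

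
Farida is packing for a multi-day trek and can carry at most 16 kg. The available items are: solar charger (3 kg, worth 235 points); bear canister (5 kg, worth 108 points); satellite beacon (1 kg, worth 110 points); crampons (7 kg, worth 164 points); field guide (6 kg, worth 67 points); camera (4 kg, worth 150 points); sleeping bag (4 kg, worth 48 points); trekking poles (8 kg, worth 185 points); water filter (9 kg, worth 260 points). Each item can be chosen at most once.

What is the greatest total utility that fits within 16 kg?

By utility per kg: satellite beacon 110.00, solar charger 78.33, camera 37.50, water filter 28.89 lead.
A density-first pass picks solar charger + satellite beacon + crampons + camera — 659 at 15 kg.
The 7 kg tied up in crampons is better spent on trekking poles — total rises to 680 (16 kg).
The closest alternative, solar charger + satellite beacon + crampons + camera, reaches only 659.

680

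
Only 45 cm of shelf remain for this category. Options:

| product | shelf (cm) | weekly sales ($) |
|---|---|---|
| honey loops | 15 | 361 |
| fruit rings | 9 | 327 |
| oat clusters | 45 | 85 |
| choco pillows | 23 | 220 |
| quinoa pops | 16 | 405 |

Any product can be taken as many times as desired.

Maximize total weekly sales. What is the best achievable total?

Best packing: 5×fruit rings — 45 cm, 1635 total.

1635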